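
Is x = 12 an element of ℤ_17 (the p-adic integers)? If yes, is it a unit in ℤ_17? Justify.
x ∈ ℤ_17^× (unit); v_17(x) = 0

ℤ_17 = {x ∈ ℚ_17 : v_17(x) ≥ 0} and ℤ_17^× = {x ∈ ℤ_17 : v_17(x) = 0}. Here v_17(12) = v_17(num) − v_17(den) = 0; compare against these criteria.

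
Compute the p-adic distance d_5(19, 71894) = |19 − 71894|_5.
d_5(19, 71894) = 1/3125

Step 1 — x − y = 19 − 71894 = -71875. Step 2 — v_5(-71875) = 5 (factor: -71875 = −(5^5 · 23); the sign does not affect v_p). Step 3 — |x − y|_5 = 5^{-5} = 1/3125.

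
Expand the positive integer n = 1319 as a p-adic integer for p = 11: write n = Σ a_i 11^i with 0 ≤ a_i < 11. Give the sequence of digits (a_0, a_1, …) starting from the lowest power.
(a_0, a_1, …) = (10, 9, 10)

Repeated division by 11 gives the digits low-to-high: 1319 = 10 + 9·11^1 + 10·11^2. Digit sequence: (10, 9, 10).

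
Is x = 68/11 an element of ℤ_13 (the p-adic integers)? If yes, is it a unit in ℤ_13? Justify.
x ∈ ℤ_13^× (unit); v_13(x) = 0

ℤ_13 = {x ∈ ℚ_13 : v_13(x) ≥ 0} and ℤ_13^× = {x ∈ ℤ_13 : v_13(x) = 0}. Here v_13(68/11) = v_13(num) − v_13(den) = 0; compare against these criteria.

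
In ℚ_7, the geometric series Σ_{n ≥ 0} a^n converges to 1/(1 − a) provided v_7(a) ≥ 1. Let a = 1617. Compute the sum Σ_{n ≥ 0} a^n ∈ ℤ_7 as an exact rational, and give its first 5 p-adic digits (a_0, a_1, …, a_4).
Σ a^n = 1/(1 − a) = -1/1616;  first 5 digits = (1, 0, 5, 4, 4)

v_7(a) = 2 ≥ 1, so the series converges in ℤ_7 to 1/(1 − a) = 1/(1 − 1617) = -1/1616. Expand this rational in ℤ_7: compute digits iteratively via d_i = x_i mod 7, x_{i+1} = (x_i − d_i)/7. The first 5 digits are (1, 0, 5, 4, 4).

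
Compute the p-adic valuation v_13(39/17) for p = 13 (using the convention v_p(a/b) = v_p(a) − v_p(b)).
v_13(39/17) = 1

Factor powers of 13 from the numerator and denominator of the reduced fraction: 39 = 13^1 · 3 and 17 = 13^0 · 17. Apply v_p(a/b) = v_p(a) − v_p(b): v_13(39/17) = 1 − 0 = 1.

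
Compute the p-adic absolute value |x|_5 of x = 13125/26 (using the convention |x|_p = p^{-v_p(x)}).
|13125/26|_5 = 1/625

Step 1 — compute v_5(x) by factoring powers of 5 out of the numerator and denominator: v_5(13125/26) = 4. Step 2 — apply |x|_p = p^{-v_p(x)} = 5^{-4} = 1/625.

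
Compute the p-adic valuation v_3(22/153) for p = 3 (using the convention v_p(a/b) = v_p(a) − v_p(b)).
v_3(22/153) = -2

Factor powers of 3 from the numerator and denominator of the reduced fraction: 22 = 3^0 · 22 and 153 = 3^2 · 17. Apply v_p(a/b) = v_p(a) − v_p(b): v_3(22/153) = 0 − 2 = -2.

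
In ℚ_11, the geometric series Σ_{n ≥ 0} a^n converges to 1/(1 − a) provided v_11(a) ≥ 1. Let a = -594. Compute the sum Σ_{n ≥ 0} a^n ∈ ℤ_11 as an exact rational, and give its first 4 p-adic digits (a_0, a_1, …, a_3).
Σ a^n = 1/(1 − a) = 1/595;  first 4 digits = (1, 1, 7, 1)

v_11(a) = 1 ≥ 1, so the series converges in ℤ_11 to 1/(1 − a) = 1/(1 − (-594)) = 1/595. Expand this rational in ℤ_11: compute digits iteratively via d_i = x_i mod 11, x_{i+1} = (x_i − d_i)/11. The first 4 digits are (1, 1, 7, 1).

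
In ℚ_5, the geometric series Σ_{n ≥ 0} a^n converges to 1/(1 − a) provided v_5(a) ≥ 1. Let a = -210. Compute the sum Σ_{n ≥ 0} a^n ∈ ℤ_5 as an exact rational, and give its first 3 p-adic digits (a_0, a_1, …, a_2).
Σ a^n = 1/(1 − a) = 1/211;  first 3 digits = (1, 3, 0)

v_5(a) = 1 ≥ 1, so the series converges in ℤ_5 to 1/(1 − a) = 1/(1 − (-210)) = 1/211. Expand this rational in ℤ_5: compute digits iteratively via d_i = x_i mod 5, x_{i+1} = (x_i − d_i)/5. The first 3 digits are (1, 3, 0).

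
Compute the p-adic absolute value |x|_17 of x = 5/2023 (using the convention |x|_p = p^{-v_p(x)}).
|5/2023|_17 = 289

Step 1 — compute v_17(x) by factoring powers of 17 out of the numerator and denominator: v_17(5/2023) = -2. Step 2 — apply |x|_p = p^{-v_p(x)} = 17^{2} = 289.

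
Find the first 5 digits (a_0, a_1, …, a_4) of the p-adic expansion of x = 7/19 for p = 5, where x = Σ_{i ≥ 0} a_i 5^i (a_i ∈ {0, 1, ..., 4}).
(a_0, …, a_4) = (3, 0, 2, 3, 3)

v_5(7/19) = 0 (numerator and denominator both coprime to 5), so x ∈ ℤ_5^×. Compute digits iteratively via a_i = x_i mod 5, x_{i+1} = (x_i − a_i)/5, with x_0 = x:
  x_0 = 7/19;  a_0 = 3;  x_1 = (x_0 − 3)/5 = -10/19
  x_1 = -10/19;  a_1 = 0;  x_2 = (x_1 − 0)/5 = -2/19
  x_2 = -2/19;  a_2 = 2;  x_3 = (x_2 − 2)/5 = -8/19
  x_3 = -8/19;  a_3 = 3;  x_4 = (x_3 − 3)/5 = -13/19
  x_4 = -13/19;  a_4 = 3;  x_5 = (x_4 − 3)/5 = -14/19
Digits: (3, 0, 2, 3, 3).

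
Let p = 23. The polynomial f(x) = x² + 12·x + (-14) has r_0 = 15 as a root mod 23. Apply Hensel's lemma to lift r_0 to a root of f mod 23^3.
r_2 = 774 (mod 12167)

Hensel: r_{i+1} = r_i − f(r_i)·(f′(r_i))^{-1} mod 23^{i+2}, f′(x) = 2x + 12. Iterate:
  r_0 = 15 (mod 23)
  r_1 = 245 (mod 529)
  r_2 = 774 (mod 12167)
Final: r = 774 satisfies f(r) ≡ 0 mod 23^3.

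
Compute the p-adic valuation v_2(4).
v_2(4) = 2

v_2(n) is the largest exponent k such that 2^k divides n. Factor out: 4 = 2^2 · 1. (Sign doesn't affect v_p.) So v_2(4) = 2.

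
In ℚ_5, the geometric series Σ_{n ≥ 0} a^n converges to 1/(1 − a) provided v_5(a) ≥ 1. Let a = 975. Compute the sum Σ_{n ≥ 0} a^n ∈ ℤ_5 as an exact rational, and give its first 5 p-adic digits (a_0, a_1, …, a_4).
Σ a^n = 1/(1 − a) = -1/974;  first 5 digits = (1, 0, 4, 2, 2)

v_5(a) = 2 ≥ 1, so the series converges in ℤ_5 to 1/(1 − a) = 1/(1 − 975) = -1/974. Expand this rational in ℤ_5: compute digits iteratively via d_i = x_i mod 5, x_{i+1} = (x_i − d_i)/5. The first 5 digits are (1, 0, 4, 2, 2).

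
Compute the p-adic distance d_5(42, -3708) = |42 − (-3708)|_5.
d_5(42, -3708) = 1/625

Step 1 — x − y = 42 − (-3708) = 3750. Step 2 — v_5(3750) = 4 (factor: 3750 = (5^4 · 6); the sign does not affect v_p). Step 3 — |x − y|_5 = 5^{-4} = 1/625.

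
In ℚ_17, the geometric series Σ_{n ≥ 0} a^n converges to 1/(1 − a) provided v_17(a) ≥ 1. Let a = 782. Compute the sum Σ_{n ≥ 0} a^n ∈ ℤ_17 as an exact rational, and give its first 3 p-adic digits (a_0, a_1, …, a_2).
Σ a^n = 1/(1 − a) = -1/781;  first 3 digits = (1, 12, 10)

v_17(a) = 1 ≥ 1, so the series converges in ℤ_17 to 1/(1 − a) = 1/(1 − 782) = -1/781. Expand this rational in ℤ_17: compute digits iteratively via d_i = x_i mod 17, x_{i+1} = (x_i − d_i)/17. The first 3 digits are (1, 12, 10).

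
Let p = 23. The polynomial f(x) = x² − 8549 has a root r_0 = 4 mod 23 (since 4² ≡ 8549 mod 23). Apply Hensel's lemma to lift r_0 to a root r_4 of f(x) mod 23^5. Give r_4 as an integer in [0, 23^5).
r_4 = 3761401 (mod 6436343)

Hensel's recurrence: r_{i+1} = r_i − f(r_i)·(f′(r_i))^{-1} mod 23^{i+2}, with f′(x) = 2x. Iterate:
  r_0 = 4 (mod 23)
  r_1 = 211 (mod 529)
  r_2 = 1798 (mod 12167)
  r_3 = 123468 (mod 279841)
  r_4 = 3761401 (mod 6436343)
Final: r_4 = 3761401, and one checks f(r_4) ≡ 0 mod 23^5.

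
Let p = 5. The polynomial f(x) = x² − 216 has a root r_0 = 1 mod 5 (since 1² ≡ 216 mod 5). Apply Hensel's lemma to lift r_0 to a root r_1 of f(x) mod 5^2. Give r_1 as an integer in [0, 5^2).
r_1 = 21 (mod 25)

Hensel's recurrence: r_{i+1} = r_i − f(r_i)·(f′(r_i))^{-1} mod 5^{i+2}, with f′(x) = 2x. Iterate:
  r_0 = 1 (mod 5)
  r_1 = 21 (mod 25)
Final: r_1 = 21, and one checks f(r_1) ≡ 0 mod 5^2.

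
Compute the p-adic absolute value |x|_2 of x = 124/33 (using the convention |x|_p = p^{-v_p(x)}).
|124/33|_2 = 1/4

Step 1 — compute v_2(x) by factoring powers of 2 out of the numerator and denominator: v_2(124/33) = 2. Step 2 — apply |x|_p = p^{-v_p(x)} = 2^{-2} = 1/4.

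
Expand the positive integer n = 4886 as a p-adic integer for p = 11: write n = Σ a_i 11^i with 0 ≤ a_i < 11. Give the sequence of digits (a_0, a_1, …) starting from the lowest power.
(a_0, a_1, …) = (2, 4, 7, 3)

Repeated division by 11 gives the digits low-to-high: 4886 = 2 + 4·11^1 + 7·11^2 + 3·11^3. Digit sequence: (2, 4, 7, 3).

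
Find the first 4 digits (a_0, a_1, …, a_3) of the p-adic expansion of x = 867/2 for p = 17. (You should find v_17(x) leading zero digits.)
(a_0, …, a_3) = (0, 0, 10, 8)

v_17(867/2) = 2, so a_0 = ... = a_1 = 0. Factor out: x = 17^2 · u with u = 3/2 a unit in ℤ_17. Expand u iteratively via a_{v+i} = u_i mod 17, u_{i+1} = (u_i − a_{v+i})/17:
  u_0 = 3/2;  a_2 = 10;  u_1 = (u_0 − 10)/17 = -1/2
  u_1 = -1/2;  a_3 = 8;  u_2 = (u_1 − 8)/17 = -1/2
Digits: (0, 0, 10, 8).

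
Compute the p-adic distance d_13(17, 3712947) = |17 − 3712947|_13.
d_13(17, 3712947) = 1/371293

Step 1 — x − y = 17 − 3712947 = -3712930. Step 2 — v_13(-3712930) = 5 (factor: -3712930 = −(13^5 · 10); the sign does not affect v_p). Step 3 — |x − y|_13 = 13^{-5} = 1/371293.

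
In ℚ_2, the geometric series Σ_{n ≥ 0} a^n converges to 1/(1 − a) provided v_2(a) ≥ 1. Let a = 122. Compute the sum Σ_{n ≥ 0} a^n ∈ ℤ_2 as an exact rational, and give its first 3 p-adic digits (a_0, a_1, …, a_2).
Σ a^n = 1/(1 − a) = -1/121;  first 3 digits = (1, 1, 1)

v_2(a) = 1 ≥ 1, so the series converges in ℤ_2 to 1/(1 − a) = 1/(1 − 122) = -1/121. Expand this rational in ℤ_2: compute digits iteratively via d_i = x_i mod 2, x_{i+1} = (x_i − d_i)/2. The first 3 digits are (1, 1, 1).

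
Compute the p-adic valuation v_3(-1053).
v_3(-1053) = 4

v_3(n) is the largest exponent k such that 3^k divides n. Factor out: -1053 = -3^4 · 13. (Sign doesn't affect v_p.) So v_3(-1053) = 4.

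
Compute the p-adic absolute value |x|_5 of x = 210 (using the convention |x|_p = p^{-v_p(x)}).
|210|_5 = 1/5

Step 1 — compute v_5(x) by factoring powers of 5 out of the numerator and denominator: v_5(210) = 1. Step 2 — apply |x|_p = p^{-v_p(x)} = 5^{-1} = 1/5.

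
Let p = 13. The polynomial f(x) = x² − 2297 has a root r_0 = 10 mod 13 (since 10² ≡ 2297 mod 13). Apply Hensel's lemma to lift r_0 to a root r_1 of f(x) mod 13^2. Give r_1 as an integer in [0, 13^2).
r_1 = 10 (mod 169)

Hensel's recurrence: r_{i+1} = r_i − f(r_i)·(f′(r_i))^{-1} mod 13^{i+2}, with f′(x) = 2x. Iterate:
  r_0 = 10 (mod 13)
  r_1 = 10 (mod 169)
Final: r_1 = 10, and one checks f(r_1) ≡ 0 mod 13^2.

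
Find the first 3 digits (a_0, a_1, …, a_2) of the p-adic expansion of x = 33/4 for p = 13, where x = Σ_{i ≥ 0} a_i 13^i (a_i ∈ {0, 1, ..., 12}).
(a_0, …, a_2) = (5, 10, 9)

v_13(33/4) = 0 (numerator and denominator both coprime to 13), so x ∈ ℤ_13^×. Compute digits iteratively via a_i = x_i mod 13, x_{i+1} = (x_i − a_i)/13, with x_0 = x:
  x_0 = 33/4;  a_0 = 5;  x_1 = (x_0 − 5)/13 = 1/4
  x_1 = 1/4;  a_1 = 10;  x_2 = (x_1 − 10)/13 = -3/4
  x_2 = -3/4;  a_2 = 9;  x_3 = (x_2 − 9)/13 = -3/4
Digits: (5, 10, 9).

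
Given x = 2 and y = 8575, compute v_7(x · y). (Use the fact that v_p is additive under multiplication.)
v_7(17150) = 3

v_p(x) = 0 (factor: 2 = 7^0 · 2); v_p(y) = 3 (factor: 8575 = 7^3 · 25). Additivity: v_p(xy) = v_p(x) + v_p(y) = 0 + 3 = 3. (Direct check: xy = 17150 = 7^3 · (50).)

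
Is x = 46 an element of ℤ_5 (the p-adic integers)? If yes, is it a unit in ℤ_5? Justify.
x ∈ ℤ_5^× (unit); v_5(x) = 0

ℤ_5 = {x ∈ ℚ_5 : v_5(x) ≥ 0} and ℤ_5^× = {x ∈ ℤ_5 : v_5(x) = 0}. Here v_5(46) = v_5(num) − v_5(den) = 0; compare against these criteria.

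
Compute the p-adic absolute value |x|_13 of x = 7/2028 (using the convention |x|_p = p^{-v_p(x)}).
|7/2028|_13 = 169

Step 1 — compute v_13(x) by factoring powers of 13 out of the numerator and denominator: v_13(7/2028) = -2. Step 2 — apply |x|_p = p^{-v_p(x)} = 13^{2} = 169.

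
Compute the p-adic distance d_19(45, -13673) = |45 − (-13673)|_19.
d_19(45, -13673) = 1/6859

Step 1 — x − y = 45 − (-13673) = 13718. Step 2 — v_19(13718) = 3 (factor: 13718 = (19^3 · 2); the sign does not affect v_p). Step 3 — |x − y|_19 = 19^{-3} = 1/6859.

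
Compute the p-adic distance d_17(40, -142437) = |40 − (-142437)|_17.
d_17(40, -142437) = 1/4913

Step 1 — x − y = 40 − (-142437) = 142477. Step 2 — v_17(142477) = 3 (factor: 142477 = (17^3 · 29); the sign does not affect v_p). Step 3 — |x − y|_17 = 17^{-3} = 1/4913.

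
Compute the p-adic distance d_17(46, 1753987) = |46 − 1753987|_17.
d_17(46, 1753987) = 1/83521

Step 1 — x − y = 46 − 1753987 = -1753941. Step 2 — v_17(-1753941) = 4 (factor: -1753941 = −(17^4 · 21); the sign does not affect v_p). Step 3 — |x − y|_17 = 17^{-4} = 1/83521.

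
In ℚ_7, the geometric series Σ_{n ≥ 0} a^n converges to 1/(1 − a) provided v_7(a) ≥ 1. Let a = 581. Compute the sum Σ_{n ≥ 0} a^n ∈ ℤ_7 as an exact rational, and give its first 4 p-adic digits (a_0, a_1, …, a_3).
Σ a^n = 1/(1 − a) = -1/580;  first 4 digits = (1, 6, 5, 4)

v_7(a) = 1 ≥ 1, so the series converges in ℤ_7 to 1/(1 − a) = 1/(1 − 581) = -1/580. Expand this rational in ℤ_7: compute digits iteratively via d_i = x_i mod 7, x_{i+1} = (x_i − d_i)/7. The first 4 digits are (1, 6, 5, 4).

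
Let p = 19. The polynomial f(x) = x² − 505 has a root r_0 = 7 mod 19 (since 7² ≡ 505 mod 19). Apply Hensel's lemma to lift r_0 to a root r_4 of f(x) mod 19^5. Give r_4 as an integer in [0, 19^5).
r_4 = 396366 (mod 2476099)

Hensel's recurrence: r_{i+1} = r_i − f(r_i)·(f′(r_i))^{-1} mod 19^{i+2}, with f′(x) = 2x. Iterate:
  r_0 = 7 (mod 19)
  r_1 = 349 (mod 361)
  r_2 = 5403 (mod 6859)
  r_3 = 5403 (mod 130321)
  r_4 = 396366 (mod 2476099)
Final: r_4 = 396366, and one checks f(r_4) ≡ 0 mod 19^5.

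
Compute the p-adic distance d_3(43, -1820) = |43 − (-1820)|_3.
d_3(43, -1820) = 1/81

Step 1 — x − y = 43 − (-1820) = 1863. Step 2 — v_3(1863) = 4 (factor: 1863 = (3^4 · 23); the sign does not affect v_p). Step 3 — |x − y|_3 = 3^{-4} = 1/81.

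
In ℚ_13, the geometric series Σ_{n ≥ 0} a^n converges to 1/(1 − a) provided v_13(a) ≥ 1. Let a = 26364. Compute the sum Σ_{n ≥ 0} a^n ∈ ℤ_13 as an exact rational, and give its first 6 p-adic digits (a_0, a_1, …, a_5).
Σ a^n = 1/(1 − a) = -1/26363;  first 6 digits = (1, 0, 0, 12, 0, 0)

v_13(a) = 3 ≥ 1, so the series converges in ℤ_13 to 1/(1 − a) = 1/(1 − 26364) = -1/26363. Expand this rational in ℤ_13: compute digits iteratively via d_i = x_i mod 13, x_{i+1} = (x_i − d_i)/13. The first 6 digits are (1, 0, 0, 12, 0, 0).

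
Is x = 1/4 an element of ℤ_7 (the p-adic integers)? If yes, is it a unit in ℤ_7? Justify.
x ∈ ℤ_7^× (unit); v_7(x) = 0

ℤ_7 = {x ∈ ℚ_7 : v_7(x) ≥ 0} and ℤ_7^× = {x ∈ ℤ_7 : v_7(x) = 0}. Here v_7(1/4) = v_7(num) − v_7(den) = 0; compare against these criteria.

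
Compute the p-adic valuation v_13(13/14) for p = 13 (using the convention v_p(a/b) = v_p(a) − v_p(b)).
v_13(13/14) = 1

Factor powers of 13 from the numerator and denominator of the reduced fraction: 13 = 13^1 · 1 and 14 = 13^0 · 14. Apply v_p(a/b) = v_p(a) − v_p(b): v_13(13/14) = 1 − 0 = 1.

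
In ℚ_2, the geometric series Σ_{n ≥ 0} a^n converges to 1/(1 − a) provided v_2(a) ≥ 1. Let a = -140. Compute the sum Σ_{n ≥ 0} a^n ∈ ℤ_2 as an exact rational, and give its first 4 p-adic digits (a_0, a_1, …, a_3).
Σ a^n = 1/(1 − a) = 1/141;  first 4 digits = (1, 0, 1, 0)

v_2(a) = 2 ≥ 1, so the series converges in ℤ_2 to 1/(1 − a) = 1/(1 − (-140)) = 1/141. Expand this rational in ℤ_2: compute digits iteratively via d_i = x_i mod 2, x_{i+1} = (x_i − d_i)/2. The first 4 digits are (1, 0, 1, 0).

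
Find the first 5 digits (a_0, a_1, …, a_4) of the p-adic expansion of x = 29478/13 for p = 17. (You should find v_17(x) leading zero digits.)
(a_0, …, a_4) = (0, 0, 0, 7, 14)

v_17(29478/13) = 3, so a_0 = ... = a_2 = 0. Factor out: x = 17^3 · u with u = 6/13 a unit in ℤ_17. Expand u iteratively via a_{v+i} = u_i mod 17, u_{i+1} = (u_i − a_{v+i})/17:
  u_0 = 6/13;  a_3 = 7;  u_1 = (u_0 − 7)/17 = -5/13
  u_1 = -5/13;  a_4 = 14;  u_2 = (u_1 − 14)/17 = -11/13
Digits: (0, 0, 0, 7, 14).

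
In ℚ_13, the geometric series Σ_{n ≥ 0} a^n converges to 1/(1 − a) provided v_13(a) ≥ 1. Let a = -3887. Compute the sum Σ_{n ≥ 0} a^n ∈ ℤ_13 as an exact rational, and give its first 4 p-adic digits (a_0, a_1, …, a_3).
Σ a^n = 1/(1 − a) = 1/3888;  first 4 digits = (1, 0, 3, 11)

v_13(a) = 2 ≥ 1, so the series converges in ℤ_13 to 1/(1 − a) = 1/(1 − (-3887)) = 1/3888. Expand this rational in ℤ_13: compute digits iteratively via d_i = x_i mod 13, x_{i+1} = (x_i − d_i)/13. The first 4 digits are (1, 0, 3, 11).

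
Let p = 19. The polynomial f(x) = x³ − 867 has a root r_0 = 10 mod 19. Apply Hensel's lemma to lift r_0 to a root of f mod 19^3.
r_2 = 4646 (mod 6859)

Hensel: r_{i+1} = r_i − f(r_i)/f′(r_i) mod 19^{i+2}, where f′(x) = 3x². Iterate:
  r_0 = 10 (mod 19)
  r_1 = 314 (mod 361)
  r_2 = 4646 (mod 6859)
Final: r = 4646 with f(r) ≡ 0 mod 19^3.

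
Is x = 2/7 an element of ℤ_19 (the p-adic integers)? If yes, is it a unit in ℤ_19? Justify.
x ∈ ℤ_19^× (unit); v_19(x) = 0

ℤ_19 = {x ∈ ℚ_19 : v_19(x) ≥ 0} and ℤ_19^× = {x ∈ ℤ_19 : v_19(x) = 0}. Here v_19(2/7) = v_19(num) − v_19(den) = 0; compare against these criteria.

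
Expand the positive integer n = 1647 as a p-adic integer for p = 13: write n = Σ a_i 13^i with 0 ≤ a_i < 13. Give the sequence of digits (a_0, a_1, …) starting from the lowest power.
(a_0, a_1, …) = (9, 9, 9)

Repeated division by 13 gives the digits low-to-high: 1647 = 9 + 9·13^1 + 9·13^2. Digit sequence: (9, 9, 9).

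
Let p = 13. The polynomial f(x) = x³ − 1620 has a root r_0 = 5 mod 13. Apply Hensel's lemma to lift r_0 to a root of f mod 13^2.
r_1 = 70 (mod 169)

Hensel: r_{i+1} = r_i − f(r_i)/f′(r_i) mod 13^{i+2}, where f′(x) = 3x². Iterate:
  r_0 = 5 (mod 13)
  r_1 = 70 (mod 169)
Final: r = 70 with f(r) ≡ 0 mod 13^2.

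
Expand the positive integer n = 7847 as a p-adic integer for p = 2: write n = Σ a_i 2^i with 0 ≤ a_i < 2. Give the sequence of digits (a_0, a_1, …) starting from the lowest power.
(a_0, a_1, …) = (1, 1, 1, 0, 0, 1, 0, 1, 0, 1, 1, 1, 1)

Repeated division by 2 gives the digits low-to-high: 7847 = 1 + 1·2^1 + 1·2^2 + 1·2^5 + 1·2^7 + 1·2^9 + 1·2^10 + 1·2^11 + 1·2^12. Digit sequence: (1, 1, 1, 0, 0, 1, 0, 1, 0, 1, 1, 1, 1).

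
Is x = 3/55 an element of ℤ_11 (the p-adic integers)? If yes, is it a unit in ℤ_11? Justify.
x ∉ ℤ_11 (v_11(x) = -1 < 0)

ℤ_11 = {x ∈ ℚ_11 : v_11(x) ≥ 0} and ℤ_11^× = {x ∈ ℤ_11 : v_11(x) = 0}. Here v_11(3/55) = v_11(num) − v_11(den) = -1; compare against these criteria.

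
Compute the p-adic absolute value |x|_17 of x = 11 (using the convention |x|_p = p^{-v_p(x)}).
|11|_17 = 1

Step 1 — compute v_17(x) by factoring powers of 17 out of the numerator and denominator: v_17(11) = 0. Step 2 — apply |x|_p = p^{-v_p(x)} = 17^{0} = 1.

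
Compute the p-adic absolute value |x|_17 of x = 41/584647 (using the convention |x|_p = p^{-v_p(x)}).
|41/584647|_17 = 83521

Step 1 — compute v_17(x) by factoring powers of 17 out of the numerator and denominator: v_17(41/584647) = -4. Step 2 — apply |x|_p = p^{-v_p(x)} = 17^{4} = 83521.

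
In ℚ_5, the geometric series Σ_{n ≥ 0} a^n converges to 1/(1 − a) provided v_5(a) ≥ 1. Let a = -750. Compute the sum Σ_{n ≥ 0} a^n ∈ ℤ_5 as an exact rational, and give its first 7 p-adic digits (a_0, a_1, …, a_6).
Σ a^n = 1/(1 − a) = 1/751;  first 7 digits = (1, 0, 0, 4, 3, 4, 0)

v_5(a) = 3 ≥ 1, so the series converges in ℤ_5 to 1/(1 − a) = 1/(1 − (-750)) = 1/751. Expand this rational in ℤ_5: compute digits iteratively via d_i = x_i mod 5, x_{i+1} = (x_i − d_i)/5. The first 7 digits are (1, 0, 0, 4, 3, 4, 0).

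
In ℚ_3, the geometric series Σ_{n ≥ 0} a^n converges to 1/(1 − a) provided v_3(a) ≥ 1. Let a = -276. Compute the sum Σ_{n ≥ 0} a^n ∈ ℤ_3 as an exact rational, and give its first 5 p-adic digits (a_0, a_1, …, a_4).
Σ a^n = 1/(1 − a) = 1/277;  first 5 digits = (1, 1, 0, 1, 2)

v_3(a) = 1 ≥ 1, so the series converges in ℤ_3 to 1/(1 − a) = 1/(1 − (-276)) = 1/277. Expand this rational in ℤ_3: compute digits iteratively via d_i = x_i mod 3, x_{i+1} = (x_i − d_i)/3. The first 5 digits are (1, 1, 0, 1, 2).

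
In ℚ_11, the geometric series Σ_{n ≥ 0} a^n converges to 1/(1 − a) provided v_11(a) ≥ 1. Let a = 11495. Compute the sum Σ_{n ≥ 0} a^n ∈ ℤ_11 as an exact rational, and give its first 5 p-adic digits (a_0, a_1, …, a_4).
Σ a^n = 1/(1 − a) = -1/11494;  first 5 digits = (1, 0, 7, 8, 5)

v_11(a) = 2 ≥ 1, so the series converges in ℤ_11 to 1/(1 − a) = 1/(1 − 11495) = -1/11494. Expand this rational in ℤ_11: compute digits iteratively via d_i = x_i mod 11, x_{i+1} = (x_i − d_i)/11. The first 5 digits are (1, 0, 7, 8, 5).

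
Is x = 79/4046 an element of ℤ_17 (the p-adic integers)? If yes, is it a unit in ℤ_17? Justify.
x ∉ ℤ_17 (v_17(x) = -2 < 0)

ℤ_17 = {x ∈ ℚ_17 : v_17(x) ≥ 0} and ℤ_17^× = {x ∈ ℤ_17 : v_17(x) = 0}. Here v_17(79/4046) = v_17(num) − v_17(den) = -2; compare against these criteria.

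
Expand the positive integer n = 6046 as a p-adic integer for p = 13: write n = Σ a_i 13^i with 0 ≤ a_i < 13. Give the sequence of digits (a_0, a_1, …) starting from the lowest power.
(a_0, a_1, …) = (1, 10, 9, 2)

Repeated division by 13 gives the digits low-to-high: 6046 = 1 + 10·13^1 + 9·13^2 + 2·13^3. Digit sequence: (1, 10, 9, 2).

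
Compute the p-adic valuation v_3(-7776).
v_3(-7776) = 5

v_3(n) is the largest exponent k such that 3^k divides n. Factor out: -7776 = -3^5 · 32. (Sign doesn't affect v_p.) So v_3(-7776) = 5.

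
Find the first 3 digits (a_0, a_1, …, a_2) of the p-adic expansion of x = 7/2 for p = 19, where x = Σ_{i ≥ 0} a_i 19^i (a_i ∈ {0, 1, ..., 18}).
(a_0, …, a_2) = (13, 9, 9)

v_19(7/2) = 0 (numerator and denominator both coprime to 19), so x ∈ ℤ_19^×. Compute digits iteratively via a_i = x_i mod 19, x_{i+1} = (x_i − a_i)/19, with x_0 = x:
  x_0 = 7/2;  a_0 = 13;  x_1 = (x_0 − 13)/19 = -1/2
  x_1 = -1/2;  a_1 = 9;  x_2 = (x_1 − 9)/19 = -1/2
  x_2 = -1/2;  a_2 = 9;  x_3 = (x_2 − 9)/19 = -1/2
Digits: (13, 9, 9).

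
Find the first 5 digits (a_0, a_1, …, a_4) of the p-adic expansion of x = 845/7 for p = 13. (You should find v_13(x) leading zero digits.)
(a_0, …, a_4) = (0, 0, 10, 3, 9)

v_13(845/7) = 2, so a_0 = ... = a_1 = 0. Factor out: x = 13^2 · u with u = 5/7 a unit in ℤ_13. Expand u iteratively via a_{v+i} = u_i mod 13, u_{i+1} = (u_i − a_{v+i})/13:
  u_0 = 5/7;  a_2 = 10;  u_1 = (u_0 − 10)/13 = -5/7
  u_1 = -5/7;  a_3 = 3;  u_2 = (u_1 − 3)/13 = -2/7
  u_2 = -2/7;  a_4 = 9;  u_3 = (u_2 − 9)/13 = -5/7
Digits: (0, 0, 10, 3, 9).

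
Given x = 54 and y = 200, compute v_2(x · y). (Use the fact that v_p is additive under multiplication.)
v_2(10800) = 4

v_p(x) = 1 (factor: 54 = 2^1 · 27); v_p(y) = 3 (factor: 200 = 2^3 · 25). Additivity: v_p(xy) = v_p(x) + v_p(y) = 1 + 3 = 4. (Direct check: xy = 10800 = 2^4 · (675).)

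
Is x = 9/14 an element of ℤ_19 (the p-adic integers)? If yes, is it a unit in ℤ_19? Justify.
x ∈ ℤ_19^× (unit); v_19(x) = 0

ℤ_19 = {x ∈ ℚ_19 : v_19(x) ≥ 0} and ℤ_19^× = {x ∈ ℤ_19 : v_19(x) = 0}. Here v_19(9/14) = v_19(num) − v_19(den) = 0; compare against these criteria.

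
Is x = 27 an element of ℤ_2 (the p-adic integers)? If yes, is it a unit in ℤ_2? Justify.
x ∈ ℤ_2^× (unit); v_2(x) = 0

ℤ_2 = {x ∈ ℚ_2 : v_2(x) ≥ 0} and ℤ_2^× = {x ∈ ℤ_2 : v_2(x) = 0}. Here v_2(27) = v_2(num) − v_2(den) = 0; compare against these criteria.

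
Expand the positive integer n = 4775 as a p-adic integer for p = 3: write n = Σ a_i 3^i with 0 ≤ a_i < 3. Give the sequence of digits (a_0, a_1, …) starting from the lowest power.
(a_0, a_1, …) = (2, 1, 2, 2, 1, 1, 0, 2)

Repeated division by 3 gives the digits low-to-high: 4775 = 2 + 1·3^1 + 2·3^2 + 2·3^3 + 1·3^4 + 1·3^5 + 2·3^7. Digit sequence: (2, 1, 2, 2, 1, 1, 0, 2).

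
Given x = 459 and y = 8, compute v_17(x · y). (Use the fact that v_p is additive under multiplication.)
v_17(3672) = 1

v_p(x) = 1 (factor: 459 = 17^1 · 27); v_p(y) = 0 (factor: 8 = 17^0 · 8). Additivity: v_p(xy) = v_p(x) + v_p(y) = 1 + 0 = 1. (Direct check: xy = 3672 = 17^1 · (216).)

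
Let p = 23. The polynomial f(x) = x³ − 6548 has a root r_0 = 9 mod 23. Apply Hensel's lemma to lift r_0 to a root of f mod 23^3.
r_2 = 7944 (mod 12167)

Hensel: r_{i+1} = r_i − f(r_i)/f′(r_i) mod 23^{i+2}, where f′(x) = 3x². Iterate:
  r_0 = 9 (mod 23)
  r_1 = 9 (mod 529)
  r_2 = 7944 (mod 12167)
Final: r = 7944 with f(r) ≡ 0 mod 23^3.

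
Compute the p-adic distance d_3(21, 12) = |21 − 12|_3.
d_3(21, 12) = 1/9

Step 1 — x − y = 21 − 12 = 9. Step 2 — v_3(9) = 2 (factor: 9 = (3^2 · 1); the sign does not affect v_p). Step 3 — |x − y|_3 = 3^{-2} = 1/9.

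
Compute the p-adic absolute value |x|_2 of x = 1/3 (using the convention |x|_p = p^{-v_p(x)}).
|1/3|_2 = 1

Step 1 — compute v_2(x) by factoring powers of 2 out of the numerator and denominator: v_2(1/3) = 0. Step 2 — apply |x|_p = p^{-v_p(x)} = 2^{0} = 1.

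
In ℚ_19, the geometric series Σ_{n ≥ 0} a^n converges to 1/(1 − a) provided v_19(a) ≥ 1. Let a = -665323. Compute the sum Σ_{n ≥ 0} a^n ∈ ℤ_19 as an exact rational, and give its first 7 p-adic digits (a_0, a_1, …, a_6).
Σ a^n = 1/(1 − a) = 1/665324;  first 7 digits = (1, 0, 0, 17, 13, 18, 3)

v_19(a) = 3 ≥ 1, so the series converges in ℤ_19 to 1/(1 − a) = 1/(1 − (-665323)) = 1/665324. Expand this rational in ℤ_19: compute digits iteratively via d_i = x_i mod 19, x_{i+1} = (x_i − d_i)/19. The first 7 digits are (1, 0, 0, 17, 13, 18, 3).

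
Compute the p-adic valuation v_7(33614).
v_7(33614) = 5

v_7(n) is the largest exponent k such that 7^k divides n. Factor out: 33614 = 7^5 · 2. (Sign doesn't affect v_p.) So v_7(33614) = 5.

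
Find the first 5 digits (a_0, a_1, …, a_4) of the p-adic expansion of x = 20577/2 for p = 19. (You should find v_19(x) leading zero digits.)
(a_0, …, a_4) = (0, 0, 0, 11, 9)

v_19(20577/2) = 3, so a_0 = ... = a_2 = 0. Factor out: x = 19^3 · u with u = 3/2 a unit in ℤ_19. Expand u iteratively via a_{v+i} = u_i mod 19, u_{i+1} = (u_i − a_{v+i})/19:
  u_0 = 3/2;  a_3 = 11;  u_1 = (u_0 − 11)/19 = -1/2
  u_1 = -1/2;  a_4 = 9;  u_2 = (u_1 − 9)/19 = -1/2
Digits: (0, 0, 0, 11, 9).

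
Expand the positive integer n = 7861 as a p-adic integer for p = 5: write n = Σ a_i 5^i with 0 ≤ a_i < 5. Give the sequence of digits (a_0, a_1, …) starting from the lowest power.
(a_0, a_1, …) = (1, 2, 4, 2, 2, 2)

Repeated division by 5 gives the digits low-to-high: 7861 = 1 + 2·5^1 + 4·5^2 + 2·5^3 + 2·5^4 + 2·5^5. Digit sequence: (1, 2, 4, 2, 2, 2).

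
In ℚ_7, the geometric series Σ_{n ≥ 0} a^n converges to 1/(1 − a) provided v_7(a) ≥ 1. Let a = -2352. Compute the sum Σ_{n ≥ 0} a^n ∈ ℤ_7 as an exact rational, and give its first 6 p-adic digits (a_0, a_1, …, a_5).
Σ a^n = 1/(1 − a) = 1/2353;  first 6 digits = (1, 0, 1, 0, 0, 0)

v_7(a) = 2 ≥ 1, so the series converges in ℤ_7 to 1/(1 − a) = 1/(1 − (-2352)) = 1/2353. Expand this rational in ℤ_7: compute digits iteratively via d_i = x_i mod 7, x_{i+1} = (x_i − d_i)/7. The first 6 digits are (1, 0, 1, 0, 0, 0).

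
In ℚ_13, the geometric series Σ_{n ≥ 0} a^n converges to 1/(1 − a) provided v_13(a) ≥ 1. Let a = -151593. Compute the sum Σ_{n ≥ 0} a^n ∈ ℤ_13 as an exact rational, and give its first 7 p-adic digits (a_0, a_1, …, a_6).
Σ a^n = 1/(1 − a) = 1/151594;  first 7 digits = (1, 0, 0, 9, 7, 12, 2)

v_13(a) = 3 ≥ 1, so the series converges in ℤ_13 to 1/(1 − a) = 1/(1 − (-151593)) = 1/151594. Expand this rational in ℤ_13: compute digits iteratively via d_i = x_i mod 13, x_{i+1} = (x_i − d_i)/13. The first 7 digits are (1, 0, 0, 9, 7, 12, 2).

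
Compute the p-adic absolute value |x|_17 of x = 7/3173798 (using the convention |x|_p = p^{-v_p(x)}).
|7/3173798|_17 = 83521

Step 1 — compute v_17(x) by factoring powers of 17 out of the numerator and denominator: v_17(7/3173798) = -4. Step 2 — apply |x|_p = p^{-v_p(x)} = 17^{4} = 83521.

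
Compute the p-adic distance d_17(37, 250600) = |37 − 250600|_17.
d_17(37, 250600) = 1/83521

Step 1 — x − y = 37 − 250600 = -250563. Step 2 — v_17(-250563) = 4 (factor: -250563 = −(17^4 · 3); the sign does not affect v_p). Step 3 — |x − y|_17 = 17^{-4} = 1/83521.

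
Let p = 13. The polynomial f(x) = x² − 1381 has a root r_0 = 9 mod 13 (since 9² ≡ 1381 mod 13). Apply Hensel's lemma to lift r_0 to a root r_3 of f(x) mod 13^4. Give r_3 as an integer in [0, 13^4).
r_3 = 25619 (mod 28561)

Hensel's recurrence: r_{i+1} = r_i − f(r_i)·(f′(r_i))^{-1} mod 13^{i+2}, with f′(x) = 2x. Iterate:
  r_0 = 9 (mod 13)
  r_1 = 100 (mod 169)
  r_2 = 1452 (mod 2197)
  r_3 = 25619 (mod 28561)
Final: r_3 = 25619, and one checks f(r_3) ≡ 0 mod 13^4.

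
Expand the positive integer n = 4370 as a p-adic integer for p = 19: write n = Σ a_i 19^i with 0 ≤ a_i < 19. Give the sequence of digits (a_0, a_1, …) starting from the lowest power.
(a_0, a_1, …) = (0, 2, 12)

Repeated division by 19 gives the digits low-to-high: 4370 = 2·19^1 + 12·19^2. Digit sequence: (0, 2, 12).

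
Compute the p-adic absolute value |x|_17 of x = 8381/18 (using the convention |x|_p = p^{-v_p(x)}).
|8381/18|_17 = 1/289

Step 1 — compute v_17(x) by factoring powers of 17 out of the numerator and denominator: v_17(8381/18) = 2. Step 2 — apply |x|_p = p^{-v_p(x)} = 17^{-2} = 1/289.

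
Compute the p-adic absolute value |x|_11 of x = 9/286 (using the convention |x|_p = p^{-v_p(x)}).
|9/286|_11 = 11

Step 1 — compute v_11(x) by factoring powers of 11 out of the numerator and denominator: v_11(9/286) = -1. Step 2 — apply |x|_p = p^{-v_p(x)} = 11^{1} = 11.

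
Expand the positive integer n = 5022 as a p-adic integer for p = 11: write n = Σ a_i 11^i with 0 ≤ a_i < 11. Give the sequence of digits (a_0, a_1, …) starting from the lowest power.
(a_0, a_1, …) = (6, 5, 8, 3)

Repeated division by 11 gives the digits low-to-high: 5022 = 6 + 5·11^1 + 8·11^2 + 3·11^3. Digit sequence: (6, 5, 8, 3).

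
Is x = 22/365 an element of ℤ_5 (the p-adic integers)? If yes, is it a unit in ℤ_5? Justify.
x ∉ ℤ_5 (v_5(x) = -1 < 0)

ℤ_5 = {x ∈ ℚ_5 : v_5(x) ≥ 0} and ℤ_5^× = {x ∈ ℤ_5 : v_5(x) = 0}. Here v_5(22/365) = v_5(num) − v_5(den) = -1; compare against these criteria.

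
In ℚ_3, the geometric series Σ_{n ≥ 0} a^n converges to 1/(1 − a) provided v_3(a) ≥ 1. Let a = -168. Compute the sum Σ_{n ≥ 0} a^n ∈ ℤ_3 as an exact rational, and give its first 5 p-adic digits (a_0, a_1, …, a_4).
Σ a^n = 1/(1 − a) = 1/169;  first 5 digits = (1, 1, 0, 2, 2)

v_3(a) = 1 ≥ 1, so the series converges in ℤ_3 to 1/(1 − a) = 1/(1 − (-168)) = 1/169. Expand this rational in ℤ_3: compute digits iteratively via d_i = x_i mod 3, x_{i+1} = (x_i − d_i)/3. The first 5 digits are (1, 1, 0, 2, 2).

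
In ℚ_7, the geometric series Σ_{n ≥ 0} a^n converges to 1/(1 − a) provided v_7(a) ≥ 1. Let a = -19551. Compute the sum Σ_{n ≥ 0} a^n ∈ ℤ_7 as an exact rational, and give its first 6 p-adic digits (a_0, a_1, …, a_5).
Σ a^n = 1/(1 − a) = 1/19552;  first 6 digits = (1, 0, 0, 6, 5, 5)

v_7(a) = 3 ≥ 1, so the series converges in ℤ_7 to 1/(1 − a) = 1/(1 − (-19551)) = 1/19552. Expand this rational in ℤ_7: compute digits iteratively via d_i = x_i mod 7, x_{i+1} = (x_i − d_i)/7. The first 6 digits are (1, 0, 0, 6, 5, 5).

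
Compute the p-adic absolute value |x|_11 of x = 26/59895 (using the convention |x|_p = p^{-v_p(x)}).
|26/59895|_11 = 1331

Step 1 — compute v_11(x) by factoring powers of 11 out of the numerator and denominator: v_11(26/59895) = -3. Step 2 — apply |x|_p = p^{-v_p(x)} = 11^{3} = 1331.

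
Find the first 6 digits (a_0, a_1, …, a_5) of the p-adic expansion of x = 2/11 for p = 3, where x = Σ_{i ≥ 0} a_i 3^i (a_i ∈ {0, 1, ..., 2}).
(a_0, …, a_5) = (1, 0, 1, 1, 2, 0)

v_3(2/11) = 0 (numerator and denominator both coprime to 3), so x ∈ ℤ_3^×. Compute digits iteratively via a_i = x_i mod 3, x_{i+1} = (x_i − a_i)/3, with x_0 = x:
  x_0 = 2/11;  a_0 = 1;  x_1 = (x_0 − 1)/3 = -3/11
  x_1 = -3/11;  a_1 = 0;  x_2 = (x_1 − 0)/3 = -1/11
  x_2 = -1/11;  a_2 = 1;  x_3 = (x_2 − 1)/3 = -4/11
  x_3 = -4/11;  a_3 = 1;  x_4 = (x_3 − 1)/3 = -5/11
  x_4 = -5/11;  a_4 = 2;  x_5 = (x_4 − 2)/3 = -9/11
  x_5 = -9/11;  a_5 = 0;  x_6 = (x_5 − 0)/3 = -3/11
Digits: (1, 0, 1, 1, 2, 0).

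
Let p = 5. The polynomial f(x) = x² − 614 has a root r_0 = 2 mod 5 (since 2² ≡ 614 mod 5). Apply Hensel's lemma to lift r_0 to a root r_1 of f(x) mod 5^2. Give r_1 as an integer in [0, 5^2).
r_1 = 17 (mod 25)

Hensel's recurrence: r_{i+1} = r_i − f(r_i)·(f′(r_i))^{-1} mod 5^{i+2}, with f′(x) = 2x. Iterate:
  r_0 = 2 (mod 5)
  r_1 = 17 (mod 25)
Final: r_1 = 17, and one checks f(r_1) ≡ 0 mod 5^2.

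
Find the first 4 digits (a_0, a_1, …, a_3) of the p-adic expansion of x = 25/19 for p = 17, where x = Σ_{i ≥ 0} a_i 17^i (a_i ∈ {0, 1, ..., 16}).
(a_0, …, a_3) = (4, 7, 13, 1)

v_17(25/19) = 0 (numerator and denominator both coprime to 17), so x ∈ ℤ_17^×. Compute digits iteratively via a_i = x_i mod 17, x_{i+1} = (x_i − a_i)/17, with x_0 = x:
  x_0 = 25/19;  a_0 = 4;  x_1 = (x_0 − 4)/17 = -3/19
  x_1 = -3/19;  a_1 = 7;  x_2 = (x_1 − 7)/17 = -8/19
  x_2 = -8/19;  a_2 = 13;  x_3 = (x_2 − 13)/17 = -15/19
  x_3 = -15/19;  a_3 = 1;  x_4 = (x_3 − 1)/17 = -2/19
Digits: (4, 7, 13, 1).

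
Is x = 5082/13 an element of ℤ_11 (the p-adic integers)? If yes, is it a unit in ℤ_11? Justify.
x ∈ ℤ_11 but not a unit; v_11(x) = 2 > 0

ℤ_11 = {x ∈ ℚ_11 : v_11(x) ≥ 0} and ℤ_11^× = {x ∈ ℤ_11 : v_11(x) = 0}. Here v_11(5082/13) = v_11(num) − v_11(den) = 2; compare against these criteria.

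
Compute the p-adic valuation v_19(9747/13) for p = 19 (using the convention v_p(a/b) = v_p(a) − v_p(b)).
v_19(9747/13) = 2

Factor powers of 19 from the numerator and denominator of the reduced fraction: 9747 = 19^2 · 27 and 13 = 19^0 · 13. Apply v_p(a/b) = v_p(a) − v_p(b): v_19(9747/13) = 2 − 0 = 2.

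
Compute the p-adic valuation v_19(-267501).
v_19(-267501) = 3

v_19(n) is the largest exponent k such that 19^k divides n. Factor out: -267501 = -19^3 · 39. (Sign doesn't affect v_p.) So v_19(-267501) = 3.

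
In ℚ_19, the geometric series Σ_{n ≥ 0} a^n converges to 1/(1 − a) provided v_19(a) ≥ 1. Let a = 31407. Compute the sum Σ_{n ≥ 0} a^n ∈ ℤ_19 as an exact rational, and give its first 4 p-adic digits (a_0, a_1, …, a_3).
Σ a^n = 1/(1 − a) = -1/31406;  first 4 digits = (1, 0, 11, 4)

v_19(a) = 2 ≥ 1, so the series converges in ℤ_19 to 1/(1 − a) = 1/(1 − 31407) = -1/31406. Expand this rational in ℤ_19: compute digits iteratively via d_i = x_i mod 19, x_{i+1} = (x_i − d_i)/19. The first 4 digits are (1, 0, 11, 4).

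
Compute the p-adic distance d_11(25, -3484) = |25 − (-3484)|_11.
d_11(25, -3484) = 1/121

Step 1 — x − y = 25 − (-3484) = 3509. Step 2 — v_11(3509) = 2 (factor: 3509 = (11^2 · 29); the sign does not affect v_p). Step 3 — |x − y|_11 = 11^{-2} = 1/121.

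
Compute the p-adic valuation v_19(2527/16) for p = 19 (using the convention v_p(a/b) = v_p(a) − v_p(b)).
v_19(2527/16) = 2

Factor powers of 19 from the numerator and denominator of the reduced fraction: 2527 = 19^2 · 7 and 16 = 19^0 · 16. Apply v_p(a/b) = v_p(a) − v_p(b): v_19(2527/16) = 2 − 0 = 2.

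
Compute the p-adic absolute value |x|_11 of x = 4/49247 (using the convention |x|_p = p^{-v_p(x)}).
|4/49247|_11 = 1331

Step 1 — compute v_11(x) by factoring powers of 11 out of the numerator and denominator: v_11(4/49247) = -3. Step 2 — apply |x|_p = p^{-v_p(x)} = 11^{3} = 1331.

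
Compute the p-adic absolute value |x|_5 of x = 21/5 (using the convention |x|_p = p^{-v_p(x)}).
|21/5|_5 = 5

Step 1 — compute v_5(x) by factoring powers of 5 out of the numerator and denominator: v_5(21/5) = -1. Step 2 — apply |x|_p = p^{-v_p(x)} = 5^{1} = 5.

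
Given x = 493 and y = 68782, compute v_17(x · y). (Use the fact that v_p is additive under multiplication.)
v_17(33909526) = 4

v_p(x) = 1 (factor: 493 = 17^1 · 29); v_p(y) = 3 (factor: 68782 = 17^3 · 14). Additivity: v_p(xy) = v_p(x) + v_p(y) = 1 + 3 = 4. (Direct check: xy = 33909526 = 17^4 · (406).)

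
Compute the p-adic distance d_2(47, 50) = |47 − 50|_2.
d_2(47, 50) = 1

Step 1 — x − y = 47 − 50 = -3. Step 2 — v_2(-3) = 0 (factor: -3 = −(2^0 · 3); the sign does not affect v_p). Step 3 — |x − y|_2 = 2^{0} = 1.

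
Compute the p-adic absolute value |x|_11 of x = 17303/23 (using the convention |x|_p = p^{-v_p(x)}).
|17303/23|_11 = 1/1331

Step 1 — compute v_11(x) by factoring powers of 11 out of the numerator and denominator: v_11(17303/23) = 3. Step 2 — apply |x|_p = p^{-v_p(x)} = 11^{-3} = 1/1331.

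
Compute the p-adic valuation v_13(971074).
v_13(971074) = 4

v_13(n) is the largest exponent k such that 13^k divides n. Factor out: 971074 = 13^4 · 34. (Sign doesn't affect v_p.) So v_13(971074) = 4.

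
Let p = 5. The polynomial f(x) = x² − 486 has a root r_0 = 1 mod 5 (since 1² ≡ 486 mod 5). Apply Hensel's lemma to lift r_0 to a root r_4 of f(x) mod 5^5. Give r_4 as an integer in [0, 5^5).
r_4 = 2856 (mod 3125)

Hensel's recurrence: r_{i+1} = r_i − f(r_i)·(f′(r_i))^{-1} mod 5^{i+2}, with f′(x) = 2x. Iterate:
  r_0 = 1 (mod 5)
  r_1 = 6 (mod 25)
  r_2 = 106 (mod 125)
  r_3 = 356 (mod 625)
  r_4 = 2856 (mod 3125)
Final: r_4 = 2856, and one checks f(r_4) ≡ 0 mod 5^5.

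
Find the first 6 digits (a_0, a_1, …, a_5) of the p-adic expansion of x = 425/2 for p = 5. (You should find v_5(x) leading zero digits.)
(a_0, …, a_5) = (0, 0, 1, 4, 2, 2)

v_5(425/2) = 2, so a_0 = ... = a_1 = 0. Factor out: x = 5^2 · u with u = 17/2 a unit in ℤ_5. Expand u iteratively via a_{v+i} = u_i mod 5, u_{i+1} = (u_i − a_{v+i})/5:
  u_0 = 17/2;  a_2 = 1;  u_1 = (u_0 − 1)/5 = 3/2
  u_1 = 3/2;  a_3 = 4;  u_2 = (u_1 − 4)/5 = -1/2
  u_2 = -1/2;  a_4 = 2;  u_3 = (u_2 − 2)/5 = -1/2
  u_3 = -1/2;  a_5 = 2;  u_4 = (u_3 − 2)/5 = -1/2
Digits: (0, 0, 1, 4, 2, 2).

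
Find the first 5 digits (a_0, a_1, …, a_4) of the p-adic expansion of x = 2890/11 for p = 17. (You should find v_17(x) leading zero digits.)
(a_0, …, a_4) = (0, 0, 4, 6, 12)

v_17(2890/11) = 2, so a_0 = ... = a_1 = 0. Factor out: x = 17^2 · u with u = 10/11 a unit in ℤ_17. Expand u iteratively via a_{v+i} = u_i mod 17, u_{i+1} = (u_i − a_{v+i})/17:
  u_0 = 10/11;  a_2 = 4;  u_1 = (u_0 − 4)/17 = -2/11
  u_1 = -2/11;  a_3 = 6;  u_2 = (u_1 − 6)/17 = -4/11
  u_2 = -4/11;  a_4 = 12;  u_3 = (u_2 − 12)/17 = -8/11
Digits: (0, 0, 4, 6, 12).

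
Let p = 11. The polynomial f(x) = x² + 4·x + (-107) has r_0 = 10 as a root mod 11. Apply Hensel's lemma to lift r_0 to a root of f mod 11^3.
r_2 = 538 (mod 1331)

Hensel: r_{i+1} = r_i − f(r_i)·(f′(r_i))^{-1} mod 11^{i+2}, f′(x) = 2x + 4. Iterate:
  r_0 = 10 (mod 11)
  r_1 = 54 (mod 121)
  r_2 = 538 (mod 1331)
Final: r = 538 satisfies f(r) ≡ 0 mod 11^3.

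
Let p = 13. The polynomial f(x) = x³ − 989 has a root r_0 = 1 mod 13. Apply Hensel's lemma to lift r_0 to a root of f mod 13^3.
r_2 = 1964 (mod 2197)

Hensel: r_{i+1} = r_i − f(r_i)/f′(r_i) mod 13^{i+2}, where f′(x) = 3x². Iterate:
  r_0 = 1 (mod 13)
  r_1 = 105 (mod 169)
  r_2 = 1964 (mod 2197)
Final: r = 1964 with f(r) ≡ 0 mod 13^3.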